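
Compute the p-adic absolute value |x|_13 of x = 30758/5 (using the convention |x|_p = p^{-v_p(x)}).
|30758/5|_13 = 1/2197

Step 1 — compute v_13(x) by factoring powers of 13 out of the numerator and denominator: v_13(30758/5) = 3. Step 2 — apply |x|_p = p^{-v_p(x)} = 13^{-3} = 1/2197.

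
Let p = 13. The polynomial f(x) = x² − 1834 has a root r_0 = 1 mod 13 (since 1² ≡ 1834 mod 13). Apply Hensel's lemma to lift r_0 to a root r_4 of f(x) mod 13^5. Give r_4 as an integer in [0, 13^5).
r_4 = 354550 (mod 371293)

Hensel's recurrence: r_{i+1} = r_i − f(r_i)·(f′(r_i))^{-1} mod 13^{i+2}, with f′(x) = 2x. Iterate:
  r_0 = 1 (mod 13)
  r_1 = 157 (mod 169)
  r_2 = 833 (mod 2197)
  r_3 = 11818 (mod 28561)
  r_4 = 354550 (mod 371293)
Final: r_4 = 354550, and one checks f(r_4) ≡ 0 mod 13^5.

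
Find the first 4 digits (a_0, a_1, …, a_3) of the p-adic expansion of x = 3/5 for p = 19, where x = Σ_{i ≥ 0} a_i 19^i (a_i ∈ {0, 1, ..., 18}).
(a_0, …, a_3) = (12, 7, 11, 7)

v_19(3/5) = 0 (numerator and denominator both coprime to 19), so x ∈ ℤ_19^×. Compute digits iteratively via a_i = x_i mod 19, x_{i+1} = (x_i − a_i)/19, with x_0 = x:
  x_0 = 3/5;  a_0 = 12;  x_1 = (x_0 − 12)/19 = -3/5
  x_1 = -3/5;  a_1 = 7;  x_2 = (x_1 − 7)/19 = -2/5
  x_2 = -2/5;  a_2 = 11;  x_3 = (x_2 − 11)/19 = -3/5
  x_3 = -3/5;  a_3 = 7;  x_4 = (x_3 − 7)/19 = -2/5
Digits: (12, 7, 11, 7).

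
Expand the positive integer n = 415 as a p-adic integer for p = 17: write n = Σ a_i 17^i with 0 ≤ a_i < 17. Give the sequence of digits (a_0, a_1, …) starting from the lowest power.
(a_0, a_1, …) = (7, 7, 1)

Repeated division by 17 gives the digits low-to-high: 415 = 7 + 7·17^1 + 1·17^2. Digit sequence: (7, 7, 1).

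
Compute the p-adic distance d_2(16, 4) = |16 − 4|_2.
d_2(16, 4) = 1/4

Step 1 — x − y = 16 − 4 = 12. Step 2 — v_2(12) = 2 (factor: 12 = (2^2 · 3); the sign does not affect v_p). Step 3 — |x − y|_2 = 2^{-2} = 1/4.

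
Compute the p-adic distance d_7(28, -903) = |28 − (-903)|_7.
d_7(28, -903) = 1/49

Step 1 — x − y = 28 − (-903) = 931. Step 2 — v_7(931) = 2 (factor: 931 = (7^2 · 19); the sign does not affect v_p). Step 3 — |x − y|_7 = 7^{-2} = 1/49.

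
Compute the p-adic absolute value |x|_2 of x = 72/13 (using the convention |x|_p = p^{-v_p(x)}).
|72/13|_2 = 1/8

Step 1 — compute v_2(x) by factoring powers of 2 out of the numerator and denominator: v_2(72/13) = 3. Step 2 — apply |x|_p = p^{-v_p(x)} = 2^{-3} = 1/8.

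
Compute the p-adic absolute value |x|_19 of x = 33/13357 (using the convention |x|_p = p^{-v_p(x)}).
|33/13357|_19 = 361

Step 1 — compute v_19(x) by factoring powers of 19 out of the numerator and denominator: v_19(33/13357) = -2. Step 2 — apply |x|_p = p^{-v_p(x)} = 19^{2} = 361.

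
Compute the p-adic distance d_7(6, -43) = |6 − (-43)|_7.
d_7(6, -43) = 1/49

Step 1 — x − y = 6 − (-43) = 49. Step 2 — v_7(49) = 2 (factor: 49 = (7^2 · 1); the sign does not affect v_p). Step 3 — |x − y|_7 = 7^{-2} = 1/49.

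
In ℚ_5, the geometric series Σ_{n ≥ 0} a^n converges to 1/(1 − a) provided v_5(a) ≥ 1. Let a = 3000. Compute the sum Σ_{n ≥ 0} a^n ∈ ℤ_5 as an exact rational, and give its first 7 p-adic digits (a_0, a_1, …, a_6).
Σ a^n = 1/(1 − a) = -1/2999;  first 7 digits = (1, 0, 0, 4, 4, 0, 1)

v_5(a) = 3 ≥ 1, so the series converges in ℤ_5 to 1/(1 − a) = 1/(1 − 3000) = -1/2999. Expand this rational in ℤ_5: compute digits iteratively via d_i = x_i mod 5, x_{i+1} = (x_i − d_i)/5. The first 7 digits are (1, 0, 0, 4, 4, 0, 1).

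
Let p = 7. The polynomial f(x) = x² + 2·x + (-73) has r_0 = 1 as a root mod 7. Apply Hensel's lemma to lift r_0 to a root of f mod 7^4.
r_3 = 2150 (mod 2401)

Hensel: r_{i+1} = r_i − f(r_i)·(f′(r_i))^{-1} mod 7^{i+2}, f′(x) = 2x + 2. Iterate:
  r_0 = 1 (mod 7)
  r_1 = 43 (mod 49)
  r_2 = 92 (mod 343)
  r_3 = 2150 (mod 2401)
Final: r = 2150 satisfies f(r) ≡ 0 mod 7^4.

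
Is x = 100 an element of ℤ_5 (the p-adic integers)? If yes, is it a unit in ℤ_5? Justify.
x ∈ ℤ_5 but not a unit; v_5(x) = 2 > 0

ℤ_5 = {x ∈ ℚ_5 : v_5(x) ≥ 0} and ℤ_5^× = {x ∈ ℤ_5 : v_5(x) = 0}. Here v_5(100) = v_5(num) − v_5(den) = 2; compare against these criteria.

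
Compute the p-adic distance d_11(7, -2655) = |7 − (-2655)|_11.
d_11(7, -2655) = 1/1331

Step 1 — x − y = 7 − (-2655) = 2662. Step 2 — v_11(2662) = 3 (factor: 2662 = (11^3 · 2); the sign does not affect v_p). Step 3 — |x − y|_11 = 11^{-3} = 1/1331.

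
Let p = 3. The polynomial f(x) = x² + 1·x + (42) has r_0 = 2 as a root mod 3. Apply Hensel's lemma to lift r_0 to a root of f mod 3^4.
r_3 = 50 (mod 81)

Hensel: r_{i+1} = r_i − f(r_i)·(f′(r_i))^{-1} mod 3^{i+2}, f′(x) = 2x + 1. Iterate:
  r_0 = 2 (mod 3)
  r_1 = 5 (mod 9)
  r_2 = 23 (mod 27)
  r_3 = 50 (mod 81)
Final: r = 50 satisfies f(r) ≡ 0 mod 3^4.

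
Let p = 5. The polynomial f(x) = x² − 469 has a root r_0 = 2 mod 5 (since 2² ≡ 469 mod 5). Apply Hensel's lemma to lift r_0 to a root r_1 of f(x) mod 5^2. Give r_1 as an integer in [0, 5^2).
r_1 = 12 (mod 25)

Hensel's recurrence: r_{i+1} = r_i − f(r_i)·(f′(r_i))^{-1} mod 5^{i+2}, with f′(x) = 2x. Iterate:
  r_0 = 2 (mod 5)
  r_1 = 12 (mod 25)
Final: r_1 = 12, and one checks f(r_1) ≡ 0 mod 5^2.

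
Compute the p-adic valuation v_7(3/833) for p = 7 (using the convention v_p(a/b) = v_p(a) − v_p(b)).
v_7(3/833) = -2

Factor powers of 7 from the numerator and denominator of the reduced fraction: 3 = 7^0 · 3 and 833 = 7^2 · 17. Apply v_p(a/b) = v_p(a) − v_p(b): v_7(3/833) = 0 − 2 = -2.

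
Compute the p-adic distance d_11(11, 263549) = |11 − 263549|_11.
d_11(11, 263549) = 1/14641

Step 1 — x − y = 11 − 263549 = -263538. Step 2 — v_11(-263538) = 4 (factor: -263538 = −(11^4 · 18); the sign does not affect v_p). Step 3 — |x − y|_11 = 11^{-4} = 1/14641.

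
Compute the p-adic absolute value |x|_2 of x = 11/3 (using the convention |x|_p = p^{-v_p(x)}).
|11/3|_2 = 1

Step 1 — compute v_2(x) by factoring powers of 2 out of the numerator and denominator: v_2(11/3) = 0. Step 2 — apply |x|_p = p^{-v_p(x)} = 2^{0} = 1.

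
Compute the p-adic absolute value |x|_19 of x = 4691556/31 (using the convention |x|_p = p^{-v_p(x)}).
|4691556/31|_19 = 1/130321

Step 1 — compute v_19(x) by factoring powers of 19 out of the numerator and denominator: v_19(4691556/31) = 4. Step 2 — apply |x|_p = p^{-v_p(x)} = 19^{-4} = 1/130321.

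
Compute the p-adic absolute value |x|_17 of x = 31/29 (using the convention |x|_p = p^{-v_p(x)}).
|31/29|_17 = 1

Step 1 — compute v_17(x) by factoring powers of 17 out of the numerator and denominator: v_17(31/29) = 0. Step 2 — apply |x|_p = p^{-v_p(x)} = 17^{0} = 1.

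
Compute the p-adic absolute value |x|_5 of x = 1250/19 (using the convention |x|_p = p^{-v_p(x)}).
|1250/19|_5 = 1/625

Step 1 — compute v_5(x) by factoring powers of 5 out of the numerator and denominator: v_5(1250/19) = 4. Step 2 — apply |x|_p = p^{-v_p(x)} = 5^{-4} = 1/625.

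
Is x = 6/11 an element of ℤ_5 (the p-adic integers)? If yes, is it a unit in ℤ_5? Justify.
x ∈ ℤ_5^× (unit); v_5(x) = 0

ℤ_5 = {x ∈ ℚ_5 : v_5(x) ≥ 0} and ℤ_5^× = {x ∈ ℤ_5 : v_5(x) = 0}. Here v_5(6/11) = v_5(num) − v_5(den) = 0; compare against these criteria.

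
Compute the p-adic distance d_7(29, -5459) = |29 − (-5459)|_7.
d_7(29, -5459) = 1/343

Step 1 — x − y = 29 − (-5459) = 5488. Step 2 — v_7(5488) = 3 (factor: 5488 = (7^3 · 16); the sign does not affect v_p). Step 3 — |x − y|_7 = 7^{-3} = 1/343.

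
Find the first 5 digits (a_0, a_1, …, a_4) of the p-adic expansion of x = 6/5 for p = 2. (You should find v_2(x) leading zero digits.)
(a_0, …, a_4) = (0, 1, 1, 1, 0)

v_2(6/5) = 1, so a_0 = ... = a_0 = 0. Factor out: x = 2^1 · u with u = 3/5 a unit in ℤ_2. Expand u iteratively via a_{v+i} = u_i mod 2, u_{i+1} = (u_i − a_{v+i})/2:
  u_0 = 3/5;  a_1 = 1;  u_1 = (u_0 − 1)/2 = -1/5
  u_1 = -1/5;  a_2 = 1;  u_2 = (u_1 − 1)/2 = -3/5
  u_2 = -3/5;  a_3 = 1;  u_3 = (u_2 − 1)/2 = -4/5
  u_3 = -4/5;  a_4 = 0;  u_4 = (u_3 − 0)/2 = -2/5
Digits: (0, 1, 1, 1, 0).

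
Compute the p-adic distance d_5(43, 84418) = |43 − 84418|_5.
d_5(43, 84418) = 1/3125

Step 1 — x − y = 43 − 84418 = -84375. Step 2 — v_5(-84375) = 5 (factor: -84375 = −(5^5 · 27); the sign does not affect v_p). Step 3 — |x − y|_5 = 5^{-5} = 1/3125.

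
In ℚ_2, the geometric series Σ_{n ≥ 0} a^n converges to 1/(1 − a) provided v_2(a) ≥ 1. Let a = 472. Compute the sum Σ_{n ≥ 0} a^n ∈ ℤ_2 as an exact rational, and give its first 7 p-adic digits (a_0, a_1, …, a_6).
Σ a^n = 1/(1 − a) = -1/471;  first 7 digits = (1, 0, 0, 1, 1, 0, 0)

v_2(a) = 3 ≥ 1, so the series converges in ℤ_2 to 1/(1 − a) = 1/(1 − 472) = -1/471. Expand this rational in ℤ_2: compute digits iteratively via d_i = x_i mod 2, x_{i+1} = (x_i − d_i)/2. The first 7 digits are (1, 0, 0, 1, 1, 0, 0).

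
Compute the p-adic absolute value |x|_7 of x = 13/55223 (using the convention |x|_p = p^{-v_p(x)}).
|13/55223|_7 = 2401

Step 1 — compute v_7(x) by factoring powers of 7 out of the numerator and denominator: v_7(13/55223) = -4. Step 2 — apply |x|_p = p^{-v_p(x)} = 7^{4} = 2401.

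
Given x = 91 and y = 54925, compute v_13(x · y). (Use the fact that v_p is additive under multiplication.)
v_13(4998175) = 4

v_p(x) = 1 (factor: 91 = 13^1 · 7); v_p(y) = 3 (factor: 54925 = 13^3 · 25). Additivity: v_p(xy) = v_p(x) + v_p(y) = 1 + 3 = 4. (Direct check: xy = 4998175 = 13^4 · (175).)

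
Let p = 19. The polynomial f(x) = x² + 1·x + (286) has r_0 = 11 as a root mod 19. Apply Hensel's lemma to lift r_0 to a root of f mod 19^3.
r_2 = 1531 (mod 6859)

Hensel: r_{i+1} = r_i − f(r_i)·(f′(r_i))^{-1} mod 19^{i+2}, f′(x) = 2x + 1. Iterate:
  r_0 = 11 (mod 19)
  r_1 = 87 (mod 361)
  r_2 = 1531 (mod 6859)
Final: r = 1531 satisfies f(r) ≡ 0 mod 19^3.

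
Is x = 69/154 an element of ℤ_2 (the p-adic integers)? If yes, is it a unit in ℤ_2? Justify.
x ∉ ℤ_2 (v_2(x) = -1 < 0)

ℤ_2 = {x ∈ ℚ_2 : v_2(x) ≥ 0} and ℤ_2^× = {x ∈ ℤ_2 : v_2(x) = 0}. Here v_2(69/154) = v_2(num) − v_2(den) = -1; compare against these criteria.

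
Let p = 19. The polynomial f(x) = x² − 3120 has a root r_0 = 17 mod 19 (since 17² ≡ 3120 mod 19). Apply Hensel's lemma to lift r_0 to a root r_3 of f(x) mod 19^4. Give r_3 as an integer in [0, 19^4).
r_3 = 111490 (mod 130321)

Hensel's recurrence: r_{i+1} = r_i − f(r_i)·(f′(r_i))^{-1} mod 19^{i+2}, with f′(x) = 2x. Iterate:
  r_0 = 17 (mod 19)
  r_1 = 302 (mod 361)
  r_2 = 1746 (mod 6859)
  r_3 = 111490 (mod 130321)
Final: r_3 = 111490, and one checks f(r_3) ≡ 0 mod 19^4.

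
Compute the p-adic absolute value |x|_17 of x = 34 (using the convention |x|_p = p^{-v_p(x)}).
|34|_17 = 1/17

Step 1 — compute v_17(x) by factoring powers of 17 out of the numerator and denominator: v_17(34) = 1. Step 2 — apply |x|_p = p^{-v_p(x)} = 17^{-1} = 1/17.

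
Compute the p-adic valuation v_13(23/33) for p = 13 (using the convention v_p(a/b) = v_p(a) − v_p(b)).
v_13(23/33) = 0

Factor powers of 13 from the numerator and denominator of the reduced fraction: 23 = 13^0 · 23 and 33 = 13^0 · 33. Apply v_p(a/b) = v_p(a) − v_p(b): v_13(23/33) = 0 − 0 = 0.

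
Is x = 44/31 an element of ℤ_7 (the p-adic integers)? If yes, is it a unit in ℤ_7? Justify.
x ∈ ℤ_7^× (unit); v_7(x) = 0

ℤ_7 = {x ∈ ℚ_7 : v_7(x) ≥ 0} and ℤ_7^× = {x ∈ ℤ_7 : v_7(x) = 0}. Here v_7(44/31) = v_7(num) − v_7(den) = 0; compare against these criteria.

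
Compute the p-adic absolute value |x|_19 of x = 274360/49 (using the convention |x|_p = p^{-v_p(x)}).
|274360/49|_19 = 1/6859

Step 1 — compute v_19(x) by factoring powers of 19 out of the numerator and denominator: v_19(274360/49) = 3. Step 2 — apply |x|_p = p^{-v_p(x)} = 19^{-3} = 1/6859.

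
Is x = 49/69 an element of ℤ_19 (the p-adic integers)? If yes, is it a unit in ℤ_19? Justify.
x ∈ ℤ_19^× (unit); v_19(x) = 0

ℤ_19 = {x ∈ ℚ_19 : v_19(x) ≥ 0} and ℤ_19^× = {x ∈ ℤ_19 : v_19(x) = 0}. Here v_19(49/69) = v_19(num) − v_19(den) = 0; compare against these criteria.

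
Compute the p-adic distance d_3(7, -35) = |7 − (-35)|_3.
d_3(7, -35) = 1/3

Step 1 — x − y = 7 − (-35) = 42. Step 2 — v_3(42) = 1 (factor: 42 = (3^1 · 14); the sign does not affect v_p). Step 3 — |x − y|_3 = 3^{-1} = 1/3.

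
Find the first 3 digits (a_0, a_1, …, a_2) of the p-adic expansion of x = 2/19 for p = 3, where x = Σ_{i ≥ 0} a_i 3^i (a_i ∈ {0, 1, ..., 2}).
(a_0, …, a_2) = (2, 0, 2)

v_3(2/19) = 0 (numerator and denominator both coprime to 3), so x ∈ ℤ_3^×. Compute digits iteratively via a_i = x_i mod 3, x_{i+1} = (x_i − a_i)/3, with x_0 = x:
  x_0 = 2/19;  a_0 = 2;  x_1 = (x_0 − 2)/3 = -12/19
  x_1 = -12/19;  a_1 = 0;  x_2 = (x_1 − 0)/3 = -4/19
  x_2 = -4/19;  a_2 = 2;  x_3 = (x_2 − 2)/3 = -14/19
Digits: (2, 0, 2).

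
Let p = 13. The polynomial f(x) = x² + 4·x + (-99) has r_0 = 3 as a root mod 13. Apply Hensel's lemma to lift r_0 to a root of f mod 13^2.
r_1 = 146 (mod 169)

Hensel: r_{i+1} = r_i − f(r_i)·(f′(r_i))^{-1} mod 13^{i+2}, f′(x) = 2x + 4. Iterate:
  r_0 = 3 (mod 13)
  r_1 = 146 (mod 169)
Final: r = 146 satisfies f(r) ≡ 0 mod 13^2.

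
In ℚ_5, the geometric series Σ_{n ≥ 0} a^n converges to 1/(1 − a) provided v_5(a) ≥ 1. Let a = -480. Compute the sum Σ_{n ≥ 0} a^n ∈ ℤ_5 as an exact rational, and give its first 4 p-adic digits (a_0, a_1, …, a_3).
Σ a^n = 1/(1 − a) = 1/481;  first 4 digits = (1, 4, 1, 3)

v_5(a) = 1 ≥ 1, so the series converges in ℤ_5 to 1/(1 − a) = 1/(1 − (-480)) = 1/481. Expand this rational in ℤ_5: compute digits iteratively via d_i = x_i mod 5, x_{i+1} = (x_i − d_i)/5. The first 4 digits are (1, 4, 1, 3).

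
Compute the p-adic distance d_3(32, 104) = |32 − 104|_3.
d_3(32, 104) = 1/9

Step 1 — x − y = 32 − 104 = -72. Step 2 — v_3(-72) = 2 (factor: -72 = −(3^2 · 8); the sign does not affect v_p). Step 3 — |x − y|_3 = 3^{-2} = 1/9.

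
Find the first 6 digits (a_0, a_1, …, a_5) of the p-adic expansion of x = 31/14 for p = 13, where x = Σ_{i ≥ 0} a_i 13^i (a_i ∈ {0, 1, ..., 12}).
(a_0, …, a_5) = (5, 10, 2, 10, 2, 10)

v_13(31/14) = 0 (numerator and denominator both coprime to 13), so x ∈ ℤ_13^×. Compute digits iteratively via a_i = x_i mod 13, x_{i+1} = (x_i − a_i)/13, with x_0 = x:
  x_0 = 31/14;  a_0 = 5;  x_1 = (x_0 − 5)/13 = -3/14
  x_1 = -3/14;  a_1 = 10;  x_2 = (x_1 − 10)/13 = -11/14
  x_2 = -11/14;  a_2 = 2;  x_3 = (x_2 − 2)/13 = -3/14
  x_3 = -3/14;  a_3 = 10;  x_4 = (x_3 − 10)/13 = -11/14
  x_4 = -11/14;  a_4 = 2;  x_5 = (x_4 − 2)/13 = -3/14
  x_5 = -3/14;  a_5 = 10;  x_6 = (x_5 − 10)/13 = -11/14
Digits: (5, 10, 2, 10, 2, 10).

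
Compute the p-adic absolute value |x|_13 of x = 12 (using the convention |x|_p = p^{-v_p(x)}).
|12|_13 = 1

Step 1 — compute v_13(x) by factoring powers of 13 out of the numerator and denominator: v_13(12) = 0. Step 2 — apply |x|_p = p^{-v_p(x)} = 13^{0} = 1.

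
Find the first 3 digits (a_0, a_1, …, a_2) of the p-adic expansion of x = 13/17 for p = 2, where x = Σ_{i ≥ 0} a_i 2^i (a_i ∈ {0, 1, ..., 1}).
(a_0, …, a_2) = (1, 0, 1)

v_2(13/17) = 0 (numerator and denominator both coprime to 2), so x ∈ ℤ_2^×. Compute digits iteratively via a_i = x_i mod 2, x_{i+1} = (x_i − a_i)/2, with x_0 = x:
  x_0 = 13/17;  a_0 = 1;  x_1 = (x_0 − 1)/2 = -2/17
  x_1 = -2/17;  a_1 = 0;  x_2 = (x_1 − 0)/2 = -1/17
  x_2 = -1/17;  a_2 = 1;  x_3 = (x_2 − 1)/2 = -9/17
Digits: (1, 0, 1).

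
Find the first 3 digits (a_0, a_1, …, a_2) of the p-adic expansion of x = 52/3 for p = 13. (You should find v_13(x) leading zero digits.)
(a_0, …, a_2) = (0, 10, 8)

v_13(52/3) = 1, so a_0 = ... = a_0 = 0. Factor out: x = 13^1 · u with u = 4/3 a unit in ℤ_13. Expand u iteratively via a_{v+i} = u_i mod 13, u_{i+1} = (u_i − a_{v+i})/13:
  u_0 = 4/3;  a_1 = 10;  u_1 = (u_0 − 10)/13 = -2/3
  u_1 = -2/3;  a_2 = 8;  u_2 = (u_1 − 8)/13 = -2/3
Digits: (0, 10, 8).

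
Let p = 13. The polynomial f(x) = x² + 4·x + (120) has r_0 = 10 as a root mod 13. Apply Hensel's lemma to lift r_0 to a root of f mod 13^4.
r_3 = 3689 (mod 28561)

Hensel: r_{i+1} = r_i − f(r_i)·(f′(r_i))^{-1} mod 13^{i+2}, f′(x) = 2x + 4. Iterate:
  r_0 = 10 (mod 13)
  r_1 = 140 (mod 169)
  r_2 = 1492 (mod 2197)
  r_3 = 3689 (mod 28561)
Final: r = 3689 satisfies f(r) ≡ 0 mod 13^4.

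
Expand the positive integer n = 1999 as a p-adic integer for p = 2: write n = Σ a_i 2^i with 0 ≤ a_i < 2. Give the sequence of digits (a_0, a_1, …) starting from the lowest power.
(a_0, a_1, …) = (1, 1, 1, 1, 0, 0, 1, 1, 1, 1, 1)

Repeated division by 2 gives the digits low-to-high: 1999 = 1 + 1·2^1 + 1·2^2 + 1·2^3 + 1·2^6 + 1·2^7 + 1·2^8 + 1·2^9 + 1·2^10. Digit sequence: (1, 1, 1, 1, 0, 0, 1, 1, 1, 1, 1).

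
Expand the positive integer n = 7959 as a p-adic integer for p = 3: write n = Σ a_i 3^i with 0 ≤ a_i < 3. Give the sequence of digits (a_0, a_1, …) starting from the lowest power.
(a_0, a_1, …) = (0, 1, 2, 0, 2, 2, 1, 0, 1)

Repeated division by 3 gives the digits low-to-high: 7959 = 1·3^1 + 2·3^2 + 2·3^4 + 2·3^5 + 1·3^6 + 1·3^8. Digit sequence: (0, 1, 2, 0, 2, 2, 1, 0, 1).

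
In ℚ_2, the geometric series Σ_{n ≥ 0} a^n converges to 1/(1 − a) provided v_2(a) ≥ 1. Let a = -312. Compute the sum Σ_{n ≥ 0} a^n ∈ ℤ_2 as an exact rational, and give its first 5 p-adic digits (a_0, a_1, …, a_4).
Σ a^n = 1/(1 − a) = 1/313;  first 5 digits = (1, 0, 0, 1, 0)

v_2(a) = 3 ≥ 1, so the series converges in ℤ_2 to 1/(1 − a) = 1/(1 − (-312)) = 1/313. Expand this rational in ℤ_2: compute digits iteratively via d_i = x_i mod 2, x_{i+1} = (x_i − d_i)/2. The first 5 digits are (1, 0, 0, 1, 0).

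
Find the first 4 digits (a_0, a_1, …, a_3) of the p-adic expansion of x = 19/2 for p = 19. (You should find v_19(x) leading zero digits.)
(a_0, …, a_3) = (0, 10, 9, 9)

v_19(19/2) = 1, so a_0 = ... = a_0 = 0. Factor out: x = 19^1 · u with u = 1/2 a unit in ℤ_19. Expand u iteratively via a_{v+i} = u_i mod 19, u_{i+1} = (u_i − a_{v+i})/19:
  u_0 = 1/2;  a_1 = 10;  u_1 = (u_0 − 10)/19 = -1/2
  u_1 = -1/2;  a_2 = 9;  u_2 = (u_1 − 9)/19 = -1/2
  u_2 = -1/2;  a_3 = 9;  u_3 = (u_2 − 9)/19 = -1/2
Digits: (0, 10, 9, 9).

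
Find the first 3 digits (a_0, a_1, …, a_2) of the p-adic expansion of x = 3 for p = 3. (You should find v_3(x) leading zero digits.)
(a_0, …, a_2) = (0, 1, 0)

v_3(3) = 1, so a_0 = ... = a_0 = 0. Factor out: x = 3^1 · u with u = 1 a unit in ℤ_3. Expand u iteratively via a_{v+i} = u_i mod 3, u_{i+1} = (u_i − a_{v+i})/3:
  u_0 = 1;  a_1 = 1;  u_1 = (u_0 − 1)/3 = 0
  u_1 = 0;  a_2 = 0;  u_2 = (u_1 − 0)/3 = 0
Digits: (0, 1, 0).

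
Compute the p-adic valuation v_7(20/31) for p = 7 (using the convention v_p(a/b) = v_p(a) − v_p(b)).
v_7(20/31) = 0

Factor powers of 7 from the numerator and denominator of the reduced fraction: 20 = 7^0 · 20 and 31 = 7^0 · 31. Apply v_p(a/b) = v_p(a) − v_p(b): v_7(20/31) = 0 − 0 = 0.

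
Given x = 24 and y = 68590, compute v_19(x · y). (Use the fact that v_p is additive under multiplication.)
v_19(1646160) = 3

v_p(x) = 0 (factor: 24 = 19^0 · 24); v_p(y) = 3 (factor: 68590 = 19^3 · 10). Additivity: v_p(xy) = v_p(x) + v_p(y) = 0 + 3 = 3. (Direct check: xy = 1646160 = 19^3 · (240).)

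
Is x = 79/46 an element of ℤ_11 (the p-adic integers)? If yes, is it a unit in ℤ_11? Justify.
x ∈ ℤ_11^× (unit); v_11(x) = 0

ℤ_11 = {x ∈ ℚ_11 : v_11(x) ≥ 0} and ℤ_11^× = {x ∈ ℤ_11 : v_11(x) = 0}. Here v_11(79/46) = v_11(num) − v_11(den) = 0; compare against these criteria.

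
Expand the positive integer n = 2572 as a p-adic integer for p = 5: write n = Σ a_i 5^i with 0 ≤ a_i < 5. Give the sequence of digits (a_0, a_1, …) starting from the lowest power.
(a_0, a_1, …) = (2, 4, 2, 0, 4)

Repeated division by 5 gives the digits low-to-high: 2572 = 2 + 4·5^1 + 2·5^2 + 4·5^4. Digit sequence: (2, 4, 2, 0, 4).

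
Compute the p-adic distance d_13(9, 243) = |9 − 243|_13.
d_13(9, 243) = 1/13

Step 1 — x − y = 9 − 243 = -234. Step 2 — v_13(-234) = 1 (factor: -234 = −(13^1 · 18); the sign does not affect v_p). Step 3 — |x − y|_13 = 13^{-1} = 1/13.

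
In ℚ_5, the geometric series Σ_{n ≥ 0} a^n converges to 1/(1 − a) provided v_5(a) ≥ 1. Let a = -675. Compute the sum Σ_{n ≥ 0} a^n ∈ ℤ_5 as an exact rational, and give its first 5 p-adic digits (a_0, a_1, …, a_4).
Σ a^n = 1/(1 − a) = 1/676;  first 5 digits = (1, 0, 3, 4, 2)

v_5(a) = 2 ≥ 1, so the series converges in ℤ_5 to 1/(1 − a) = 1/(1 − (-675)) = 1/676. Expand this rational in ℤ_5: compute digits iteratively via d_i = x_i mod 5, x_{i+1} = (x_i − d_i)/5. The first 5 digits are (1, 0, 3, 4, 2).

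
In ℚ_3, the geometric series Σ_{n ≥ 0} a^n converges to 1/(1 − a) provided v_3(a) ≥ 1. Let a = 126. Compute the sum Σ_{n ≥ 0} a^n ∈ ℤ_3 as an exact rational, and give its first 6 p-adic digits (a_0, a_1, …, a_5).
Σ a^n = 1/(1 − a) = -1/125;  first 6 digits = (1, 0, 2, 1, 2, 2)

v_3(a) = 2 ≥ 1, so the series converges in ℤ_3 to 1/(1 − a) = 1/(1 − 126) = -1/125. Expand this rational in ℤ_3: compute digits iteratively via d_i = x_i mod 3, x_{i+1} = (x_i − d_i)/3. The first 6 digits are (1, 0, 2, 1, 2, 2).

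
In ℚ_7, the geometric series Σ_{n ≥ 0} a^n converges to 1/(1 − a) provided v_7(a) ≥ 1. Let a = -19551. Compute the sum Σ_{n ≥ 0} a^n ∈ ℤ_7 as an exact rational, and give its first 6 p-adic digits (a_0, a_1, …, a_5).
Σ a^n = 1/(1 − a) = 1/19552;  first 6 digits = (1, 0, 0, 6, 5, 5)

v_7(a) = 3 ≥ 1, so the series converges in ℤ_7 to 1/(1 − a) = 1/(1 − (-19551)) = 1/19552. Expand this rational in ℤ_7: compute digits iteratively via d_i = x_i mod 7, x_{i+1} = (x_i − d_i)/7. The first 6 digits are (1, 0, 0, 6, 5, 5).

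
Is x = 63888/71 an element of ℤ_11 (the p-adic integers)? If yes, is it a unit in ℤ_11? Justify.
x ∈ ℤ_11 but not a unit; v_11(x) = 3 > 0

ℤ_11 = {x ∈ ℚ_11 : v_11(x) ≥ 0} and ℤ_11^× = {x ∈ ℤ_11 : v_11(x) = 0}. Here v_11(63888/71) = v_11(num) − v_11(den) = 3; compare against these criteria.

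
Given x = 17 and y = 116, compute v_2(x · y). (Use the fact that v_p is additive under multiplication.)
v_2(1972) = 2

v_p(x) = 0 (factor: 17 = 2^0 · 17); v_p(y) = 2 (factor: 116 = 2^2 · 29). Additivity: v_p(xy) = v_p(x) + v_p(y) = 0 + 2 = 2. (Direct check: xy = 1972 = 2^2 · (493).)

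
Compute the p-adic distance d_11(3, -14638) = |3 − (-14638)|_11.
d_11(3, -14638) = 1/14641

Step 1 — x − y = 3 − (-14638) = 14641. Step 2 — v_11(14641) = 4 (factor: 14641 = (11^4 · 1); the sign does not affect v_p). Step 3 — |x − y|_11 = 11^{-4} = 1/14641.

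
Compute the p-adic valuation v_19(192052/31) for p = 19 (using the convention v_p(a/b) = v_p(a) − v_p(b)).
v_19(192052/31) = 3

Factor powers of 19 from the numerator and denominator of the reduced fraction: 192052 = 19^3 · 28 and 31 = 19^0 · 31. Apply v_p(a/b) = v_p(a) − v_p(b): v_19(192052/31) = 3 − 0 = 3.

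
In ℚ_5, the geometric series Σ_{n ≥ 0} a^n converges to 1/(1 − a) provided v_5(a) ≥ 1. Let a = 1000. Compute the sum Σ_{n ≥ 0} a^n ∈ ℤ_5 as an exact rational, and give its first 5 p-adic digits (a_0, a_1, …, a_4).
Σ a^n = 1/(1 − a) = -1/999;  first 5 digits = (1, 0, 0, 3, 1)

v_5(a) = 3 ≥ 1, so the series converges in ℤ_5 to 1/(1 − a) = 1/(1 − 1000) = -1/999. Expand this rational in ℤ_5: compute digits iteratively via d_i = x_i mod 5, x_{i+1} = (x_i − d_i)/5. The first 5 digits are (1, 0, 0, 3, 1).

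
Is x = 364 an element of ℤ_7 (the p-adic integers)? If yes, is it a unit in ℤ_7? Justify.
x ∈ ℤ_7 but not a unit; v_7(x) = 1 > 0

ℤ_7 = {x ∈ ℚ_7 : v_7(x) ≥ 0} and ℤ_7^× = {x ∈ ℤ_7 : v_7(x) = 0}. Here v_7(364) = v_7(num) − v_7(den) = 1; compare against these criteria.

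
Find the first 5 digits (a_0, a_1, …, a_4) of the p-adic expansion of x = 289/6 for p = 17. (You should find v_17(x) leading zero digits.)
(a_0, …, a_4) = (0, 0, 3, 14, 2)

v_17(289/6) = 2, so a_0 = ... = a_1 = 0. Factor out: x = 17^2 · u with u = 1/6 a unit in ℤ_17. Expand u iteratively via a_{v+i} = u_i mod 17, u_{i+1} = (u_i − a_{v+i})/17:
  u_0 = 1/6;  a_2 = 3;  u_1 = (u_0 − 3)/17 = -1/6
  u_1 = -1/6;  a_3 = 14;  u_2 = (u_1 − 14)/17 = -5/6
  u_2 = -5/6;  a_4 = 2;  u_3 = (u_2 − 2)/17 = -1/6
Digits: (0, 0, 3, 14, 2).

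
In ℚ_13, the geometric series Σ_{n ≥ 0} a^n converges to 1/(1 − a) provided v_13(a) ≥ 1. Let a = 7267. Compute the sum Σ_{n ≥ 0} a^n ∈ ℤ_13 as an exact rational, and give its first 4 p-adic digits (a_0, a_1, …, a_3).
Σ a^n = 1/(1 − a) = -1/7266;  first 4 digits = (1, 0, 4, 3)

v_13(a) = 2 ≥ 1, so the series converges in ℤ_13 to 1/(1 − a) = 1/(1 − 7267) = -1/7266. Expand this rational in ℤ_13: compute digits iteratively via d_i = x_i mod 13, x_{i+1} = (x_i − d_i)/13. The first 4 digits are (1, 0, 4, 3).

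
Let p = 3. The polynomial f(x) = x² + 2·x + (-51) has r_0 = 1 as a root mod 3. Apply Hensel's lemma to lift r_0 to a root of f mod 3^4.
r_3 = 31 (mod 81)

Hensel: r_{i+1} = r_i − f(r_i)·(f′(r_i))^{-1} mod 3^{i+2}, f′(x) = 2x + 2. Iterate:
  r_0 = 1 (mod 3)
  r_1 = 4 (mod 9)
  r_2 = 4 (mod 27)
  r_3 = 31 (mod 81)
Final: r = 31 satisfies f(r) ≡ 0 mod 3^4.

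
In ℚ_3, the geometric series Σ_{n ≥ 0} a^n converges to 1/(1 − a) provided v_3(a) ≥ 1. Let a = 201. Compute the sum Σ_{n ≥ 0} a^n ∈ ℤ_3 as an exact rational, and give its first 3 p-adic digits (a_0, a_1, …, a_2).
Σ a^n = 1/(1 − a) = -1/200;  first 3 digits = (1, 1, 2)

v_3(a) = 1 ≥ 1, so the series converges in ℤ_3 to 1/(1 − a) = 1/(1 − 201) = -1/200. Expand this rational in ℤ_3: compute digits iteratively via d_i = x_i mod 3, x_{i+1} = (x_i − d_i)/3. The first 3 digits are (1, 1, 2).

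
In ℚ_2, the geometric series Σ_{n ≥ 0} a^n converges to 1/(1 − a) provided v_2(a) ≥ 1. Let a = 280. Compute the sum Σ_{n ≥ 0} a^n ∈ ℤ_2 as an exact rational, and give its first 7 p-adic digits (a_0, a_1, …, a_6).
Σ a^n = 1/(1 − a) = -1/279;  first 7 digits = (1, 0, 0, 1, 1, 0, 1)

v_2(a) = 3 ≥ 1, so the series converges in ℤ_2 to 1/(1 − a) = 1/(1 − 280) = -1/279. Expand this rational in ℤ_2: compute digits iteratively via d_i = x_i mod 2, x_{i+1} = (x_i − d_i)/2. The first 7 digits are (1, 0, 0, 1, 1, 0, 1).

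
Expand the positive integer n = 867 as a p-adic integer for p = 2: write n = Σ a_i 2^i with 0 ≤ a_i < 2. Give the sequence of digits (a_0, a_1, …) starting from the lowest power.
(a_0, a_1, …) = (1, 1, 0, 0, 0, 1, 1, 0, 1, 1)

Repeated division by 2 gives the digits low-to-high: 867 = 1 + 1·2^1 + 1·2^5 + 1·2^6 + 1·2^8 + 1·2^9. Digit sequence: (1, 1, 0, 0, 0, 1, 1, 0, 1, 1).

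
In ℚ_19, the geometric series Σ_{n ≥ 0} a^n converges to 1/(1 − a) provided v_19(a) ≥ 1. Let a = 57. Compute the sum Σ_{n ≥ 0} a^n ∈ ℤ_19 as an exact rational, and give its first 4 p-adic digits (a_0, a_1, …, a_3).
Σ a^n = 1/(1 − a) = -1/56;  first 4 digits = (1, 3, 9, 8)

v_19(a) = 1 ≥ 1, so the series converges in ℤ_19 to 1/(1 − a) = 1/(1 − 57) = -1/56. Expand this rational in ℤ_19: compute digits iteratively via d_i = x_i mod 19, x_{i+1} = (x_i − d_i)/19. The first 4 digits are (1, 3, 9, 8).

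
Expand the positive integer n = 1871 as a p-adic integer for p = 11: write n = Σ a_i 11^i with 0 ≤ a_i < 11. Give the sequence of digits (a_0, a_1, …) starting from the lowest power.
(a_0, a_1, …) = (1, 5, 4, 1)

Repeated division by 11 gives the digits low-to-high: 1871 = 1 + 5·11^1 + 4·11^2 + 1·11^3. Digit sequence: (1, 5, 4, 1).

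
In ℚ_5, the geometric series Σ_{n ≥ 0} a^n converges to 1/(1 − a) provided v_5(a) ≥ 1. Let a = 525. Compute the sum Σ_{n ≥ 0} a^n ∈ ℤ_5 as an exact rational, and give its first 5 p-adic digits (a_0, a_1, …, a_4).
Σ a^n = 1/(1 − a) = -1/524;  first 5 digits = (1, 0, 1, 4, 1)

v_5(a) = 2 ≥ 1, so the series converges in ℤ_5 to 1/(1 − a) = 1/(1 − 525) = -1/524. Expand this rational in ℤ_5: compute digits iteratively via d_i = x_i mod 5, x_{i+1} = (x_i − d_i)/5. The first 5 digits are (1, 0, 1, 4, 1).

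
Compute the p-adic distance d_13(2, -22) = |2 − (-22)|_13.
d_13(2, -22) = 1

Step 1 — x − y = 2 − (-22) = 24. Step 2 — v_13(24) = 0 (factor: 24 = (13^0 · 24); the sign does not affect v_p). Step 3 — |x − y|_13 = 13^{0} = 1.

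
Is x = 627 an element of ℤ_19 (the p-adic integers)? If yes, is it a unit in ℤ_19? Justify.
x ∈ ℤ_19 but not a unit; v_19(x) = 1 > 0

ℤ_19 = {x ∈ ℚ_19 : v_19(x) ≥ 0} and ℤ_19^× = {x ∈ ℤ_19 : v_19(x) = 0}. Here v_19(627) = v_19(num) − v_19(den) = 1; compare against these criteria.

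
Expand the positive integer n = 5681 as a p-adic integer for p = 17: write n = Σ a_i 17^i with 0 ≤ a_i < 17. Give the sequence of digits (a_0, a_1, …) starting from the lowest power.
(a_0, a_1, …) = (3, 11, 2, 1)

Repeated division by 17 gives the digits low-to-high: 5681 = 3 + 11·17^1 + 2·17^2 + 1·17^3. Digit sequence: (3, 11, 2, 1).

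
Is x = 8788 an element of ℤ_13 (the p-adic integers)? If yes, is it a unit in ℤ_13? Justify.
x ∈ ℤ_13 but not a unit; v_13(x) = 3 > 0

ℤ_13 = {x ∈ ℚ_13 : v_13(x) ≥ 0} and ℤ_13^× = {x ∈ ℤ_13 : v_13(x) = 0}. Here v_13(8788) = v_13(num) − v_13(den) = 3; compare against these criteria.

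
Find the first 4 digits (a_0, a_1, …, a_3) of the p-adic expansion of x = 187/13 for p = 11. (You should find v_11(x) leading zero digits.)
(a_0, …, a_3) = (0, 3, 10, 5)

v_11(187/13) = 1, so a_0 = ... = a_0 = 0. Factor out: x = 11^1 · u with u = 17/13 a unit in ℤ_11. Expand u iteratively via a_{v+i} = u_i mod 11, u_{i+1} = (u_i − a_{v+i})/11:
  u_0 = 17/13;  a_1 = 3;  u_1 = (u_0 − 3)/11 = -2/13
  u_1 = -2/13;  a_2 = 10;  u_2 = (u_1 − 10)/11 = -12/13
  u_2 = -12/13;  a_3 = 5;  u_3 = (u_2 − 5)/11 = -7/13
Digits: (0, 3, 10, 5).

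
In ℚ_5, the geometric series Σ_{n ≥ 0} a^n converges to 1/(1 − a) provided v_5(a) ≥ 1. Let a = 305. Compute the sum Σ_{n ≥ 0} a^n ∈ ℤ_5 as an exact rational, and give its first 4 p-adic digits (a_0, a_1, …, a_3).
Σ a^n = 1/(1 − a) = -1/304;  first 4 digits = (1, 1, 3, 2)

v_5(a) = 1 ≥ 1, so the series converges in ℤ_5 to 1/(1 − a) = 1/(1 − 305) = -1/304. Expand this rational in ℤ_5: compute digits iteratively via d_i = x_i mod 5, x_{i+1} = (x_i − d_i)/5. The first 4 digits are (1, 1, 3, 2).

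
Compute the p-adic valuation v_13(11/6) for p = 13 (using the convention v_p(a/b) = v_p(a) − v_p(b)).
v_13(11/6) = 0

Factor powers of 13 from the numerator and denominator of the reduced fraction: 11 = 13^0 · 11 and 6 = 13^0 · 6. Apply v_p(a/b) = v_p(a) − v_p(b): v_13(11/6) = 0 − 0 = 0.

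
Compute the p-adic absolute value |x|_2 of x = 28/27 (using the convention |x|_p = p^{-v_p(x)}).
|28/27|_2 = 1/4

Step 1 — compute v_2(x) by factoring powers of 2 out of the numerator and denominator: v_2(28/27) = 2. Step 2 — apply |x|_p = p^{-v_p(x)} = 2^{-2} = 1/4.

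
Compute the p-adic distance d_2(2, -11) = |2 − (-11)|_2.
d_2(2, -11) = 1

Step 1 — x − y = 2 − (-11) = 13. Step 2 — v_2(13) = 0 (factor: 13 = (2^0 · 13); the sign does not affect v_p). Step 3 — |x − y|_2 = 2^{0} = 1.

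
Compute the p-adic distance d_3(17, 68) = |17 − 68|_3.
d_3(17, 68) = 1/3

Step 1 — x − y = 17 − 68 = -51. Step 2 — v_3(-51) = 1 (factor: -51 = −(3^1 · 17); the sign does not affect v_p). Step 3 — |x − y|_3 = 3^{-1} = 1/3.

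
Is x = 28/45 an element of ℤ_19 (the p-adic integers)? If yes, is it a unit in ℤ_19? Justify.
x ∈ ℤ_19^× (unit); v_19(x) = 0

ℤ_19 = {x ∈ ℚ_19 : v_19(x) ≥ 0} and ℤ_19^× = {x ∈ ℤ_19 : v_19(x) = 0}. Here v_19(28/45) = v_19(num) − v_19(den) = 0; compare against these criteria.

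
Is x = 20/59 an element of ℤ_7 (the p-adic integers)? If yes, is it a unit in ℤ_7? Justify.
x ∈ ℤ_7^× (unit); v_7(x) = 0

ℤ_7 = {x ∈ ℚ_7 : v_7(x) ≥ 0} and ℤ_7^× = {x ∈ ℤ_7 : v_7(x) = 0}. Here v_7(20/59) = v_7(num) − v_7(den) = 0; compare against these criteria.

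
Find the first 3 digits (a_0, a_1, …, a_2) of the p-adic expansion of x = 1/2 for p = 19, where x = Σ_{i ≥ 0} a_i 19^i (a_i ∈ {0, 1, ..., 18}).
(a_0, …, a_2) = (10, 9, 9)

v_19(1/2) = 0 (numerator and denominator both coprime to 19), so x ∈ ℤ_19^×. Compute digits iteratively via a_i = x_i mod 19, x_{i+1} = (x_i − a_i)/19, with x_0 = x:
  x_0 = 1/2;  a_0 = 10;  x_1 = (x_0 − 10)/19 = -1/2
  x_1 = -1/2;  a_1 = 9;  x_2 = (x_1 − 9)/19 = -1/2
  x_2 = -1/2;  a_2 = 9;  x_3 = (x_2 − 9)/19 = -1/2
Digits: (10, 9, 9).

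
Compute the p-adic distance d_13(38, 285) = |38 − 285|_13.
d_13(38, 285) = 1/13

Step 1 — x − y = 38 − 285 = -247. Step 2 — v_13(-247) = 1 (factor: -247 = −(13^1 · 19); the sign does not affect v_p). Step 3 — |x − y|_13 = 13^{-1} = 1/13.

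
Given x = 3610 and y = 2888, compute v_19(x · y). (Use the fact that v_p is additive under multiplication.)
v_19(10425680) = 4

v_p(x) = 2 (factor: 3610 = 19^2 · 10); v_p(y) = 2 (factor: 2888 = 19^2 · 8). Additivity: v_p(xy) = v_p(x) + v_p(y) = 2 + 2 = 4. (Direct check: xy = 10425680 = 19^4 · (80).)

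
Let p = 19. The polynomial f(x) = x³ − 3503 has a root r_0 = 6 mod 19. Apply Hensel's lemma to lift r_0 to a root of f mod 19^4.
r_3 = 39469 (mod 130321)

Hensel: r_{i+1} = r_i − f(r_i)/f′(r_i) mod 19^{i+2}, where f′(x) = 3x². Iterate:
  r_0 = 6 (mod 19)
  r_1 = 120 (mod 361)
  r_2 = 5174 (mod 6859)
  r_3 = 39469 (mod 130321)
Final: r = 39469 with f(r) ≡ 0 mod 19^4.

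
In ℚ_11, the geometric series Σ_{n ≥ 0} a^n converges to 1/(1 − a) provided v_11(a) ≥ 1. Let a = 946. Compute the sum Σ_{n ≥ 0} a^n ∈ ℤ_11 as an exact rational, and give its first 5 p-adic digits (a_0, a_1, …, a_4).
Σ a^n = 1/(1 − a) = -1/945;  first 5 digits = (1, 9, 0, 5, 7)

v_11(a) = 1 ≥ 1, so the series converges in ℤ_11 to 1/(1 − a) = 1/(1 − 946) = -1/945. Expand this rational in ℤ_11: compute digits iteratively via d_i = x_i mod 11, x_{i+1} = (x_i − d_i)/11. The first 5 digits are (1, 9, 0, 5, 7).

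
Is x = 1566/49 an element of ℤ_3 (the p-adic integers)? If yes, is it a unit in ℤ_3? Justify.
x ∈ ℤ_3 but not a unit; v_3(x) = 3 > 0

ℤ_3 = {x ∈ ℚ_3 : v_3(x) ≥ 0} and ℤ_3^× = {x ∈ ℤ_3 : v_3(x) = 0}. Here v_3(1566/49) = v_3(num) − v_3(den) = 3; compare against these criteria.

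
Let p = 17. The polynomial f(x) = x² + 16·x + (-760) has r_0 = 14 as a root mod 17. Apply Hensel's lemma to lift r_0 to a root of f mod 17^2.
r_1 = 48 (mod 289)

Hensel: r_{i+1} = r_i − f(r_i)·(f′(r_i))^{-1} mod 17^{i+2}, f′(x) = 2x + 16. Iterate:
  r_0 = 14 (mod 17)
  r_1 = 48 (mod 289)
Final: r = 48 satisfies f(r) ≡ 0 mod 17^2.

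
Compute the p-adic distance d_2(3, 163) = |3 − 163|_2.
d_2(3, 163) = 1/32

Step 1 — x − y = 3 − 163 = -160. Step 2 — v_2(-160) = 5 (factor: -160 = −(2^5 · 5); the sign does not affect v_p). Step 3 — |x − y|_2 = 2^{-5} = 1/32.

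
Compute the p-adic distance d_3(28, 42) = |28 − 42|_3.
d_3(28, 42) = 1

Step 1 — x − y = 28 − 42 = -14. Step 2 — v_3(-14) = 0 (factor: -14 = −(3^0 · 14); the sign does not affect v_p). Step 3 — |x − y|_3 = 3^{0} = 1.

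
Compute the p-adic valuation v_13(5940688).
v_13(5940688) = 5

v_13(n) is the largest exponent k such that 13^k divides n. Factor out: 5940688 = 13^5 · 16. (Sign doesn't affect v_p.) So v_13(5940688) = 5.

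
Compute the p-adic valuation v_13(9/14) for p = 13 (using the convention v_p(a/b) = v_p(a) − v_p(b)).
v_13(9/14) = 0

Factor powers of 13 from the numerator and denominator of the reduced fraction: 9 = 13^0 · 9 and 14 = 13^0 · 14. Apply v_p(a/b) = v_p(a) − v_p(b): v_13(9/14) = 0 − 0 = 0.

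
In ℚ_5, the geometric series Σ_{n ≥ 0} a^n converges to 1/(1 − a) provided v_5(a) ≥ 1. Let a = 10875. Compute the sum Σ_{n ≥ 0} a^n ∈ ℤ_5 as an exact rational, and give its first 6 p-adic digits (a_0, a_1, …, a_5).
Σ a^n = 1/(1 − a) = -1/10874;  first 6 digits = (1, 0, 0, 2, 2, 3)

v_5(a) = 3 ≥ 1, so the series converges in ℤ_5 to 1/(1 − a) = 1/(1 − 10875) = -1/10874. Expand this rational in ℤ_5: compute digits iteratively via d_i = x_i mod 5, x_{i+1} = (x_i − d_i)/5. The first 6 digits are (1, 0, 0, 2, 2, 3).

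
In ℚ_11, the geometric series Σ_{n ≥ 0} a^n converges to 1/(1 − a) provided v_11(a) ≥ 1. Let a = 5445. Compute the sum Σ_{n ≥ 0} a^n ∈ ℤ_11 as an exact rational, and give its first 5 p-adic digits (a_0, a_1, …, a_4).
Σ a^n = 1/(1 − a) = -1/5444;  first 5 digits = (1, 0, 1, 4, 1)

v_11(a) = 2 ≥ 1, so the series converges in ℤ_11 to 1/(1 − a) = 1/(1 − 5445) = -1/5444. Expand this rational in ℤ_11: compute digits iteratively via d_i = x_i mod 11, x_{i+1} = (x_i − d_i)/11. The first 5 digits are (1, 0, 1, 4, 1).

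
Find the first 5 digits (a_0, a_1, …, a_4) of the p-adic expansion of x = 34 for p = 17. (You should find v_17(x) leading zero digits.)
(a_0, …, a_4) = (0, 2, 0, 0, 0)

v_17(34) = 1, so a_0 = ... = a_0 = 0. Factor out: x = 17^1 · u with u = 2 a unit in ℤ_17. Expand u iteratively via a_{v+i} = u_i mod 17, u_{i+1} = (u_i − a_{v+i})/17:
  u_0 = 2;  a_1 = 2;  u_1 = (u_0 − 2)/17 = 0
  u_1 = 0;  a_2 = 0;  u_2 = (u_1 − 0)/17 = 0
  u_2 = 0;  a_3 = 0;  u_3 = (u_2 − 0)/17 = 0
  u_3 = 0;  a_4 = 0;  u_4 = (u_3 − 0)/17 = 0
Digits: (0, 2, 0, 0, 0).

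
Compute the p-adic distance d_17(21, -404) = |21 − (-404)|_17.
d_17(21, -404) = 1/17

Step 1 — x − y = 21 − (-404) = 425. Step 2 — v_17(425) = 1 (factor: 425 = (17^1 · 25); the sign does not affect v_p). Step 3 — |x − y|_17 = 17^{-1} = 1/17.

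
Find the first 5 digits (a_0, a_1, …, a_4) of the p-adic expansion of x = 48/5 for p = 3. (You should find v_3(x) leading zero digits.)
(a_0, …, a_4) = (0, 2, 1, 1, 2)

v_3(48/5) = 1, so a_0 = ... = a_0 = 0. Factor out: x = 3^1 · u with u = 16/5 a unit in ℤ_3. Expand u iteratively via a_{v+i} = u_i mod 3, u_{i+1} = (u_i − a_{v+i})/3:
  u_0 = 16/5;  a_1 = 2;  u_1 = (u_0 − 2)/3 = 2/5
  u_1 = 2/5;  a_2 = 1;  u_2 = (u_1 − 1)/3 = -1/5
  u_2 = -1/5;  a_3 = 1;  u_3 = (u_2 − 1)/3 = -2/5
  u_3 = -2/5;  a_4 = 2;  u_4 = (u_3 − 2)/3 = -4/5
Digits: (0, 2, 1, 1, 2).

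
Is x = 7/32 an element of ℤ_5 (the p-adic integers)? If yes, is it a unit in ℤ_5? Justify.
x ∈ ℤ_5^× (unit); v_5(x) = 0

ℤ_5 = {x ∈ ℚ_5 : v_5(x) ≥ 0} and ℤ_5^× = {x ∈ ℤ_5 : v_5(x) = 0}. Here v_5(7/32) = v_5(num) − v_5(den) = 0; compare against these criteria.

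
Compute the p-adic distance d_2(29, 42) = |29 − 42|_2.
d_2(29, 42) = 1

Step 1 — x − y = 29 − 42 = -13. Step 2 — v_2(-13) = 0 (factor: -13 = −(2^0 · 13); the sign does not affect v_p). Step 3 — |x − y|_2 = 2^{0} = 1.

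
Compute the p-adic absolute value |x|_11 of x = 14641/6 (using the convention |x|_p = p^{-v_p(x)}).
|14641/6|_11 = 1/14641

Step 1 — compute v_11(x) by factoring powers of 11 out of the numerator and denominator: v_11(14641/6) = 4. Step 2 — apply |x|_p = p^{-v_p(x)} = 11^{-4} = 1/14641.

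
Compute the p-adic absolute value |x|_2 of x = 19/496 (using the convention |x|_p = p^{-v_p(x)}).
|19/496|_2 = 16

Step 1 — compute v_2(x) by factoring powers of 2 out of the numerator and denominator: v_2(19/496) = -4. Step 2 — apply |x|_p = p^{-v_p(x)} = 2^{4} = 16.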